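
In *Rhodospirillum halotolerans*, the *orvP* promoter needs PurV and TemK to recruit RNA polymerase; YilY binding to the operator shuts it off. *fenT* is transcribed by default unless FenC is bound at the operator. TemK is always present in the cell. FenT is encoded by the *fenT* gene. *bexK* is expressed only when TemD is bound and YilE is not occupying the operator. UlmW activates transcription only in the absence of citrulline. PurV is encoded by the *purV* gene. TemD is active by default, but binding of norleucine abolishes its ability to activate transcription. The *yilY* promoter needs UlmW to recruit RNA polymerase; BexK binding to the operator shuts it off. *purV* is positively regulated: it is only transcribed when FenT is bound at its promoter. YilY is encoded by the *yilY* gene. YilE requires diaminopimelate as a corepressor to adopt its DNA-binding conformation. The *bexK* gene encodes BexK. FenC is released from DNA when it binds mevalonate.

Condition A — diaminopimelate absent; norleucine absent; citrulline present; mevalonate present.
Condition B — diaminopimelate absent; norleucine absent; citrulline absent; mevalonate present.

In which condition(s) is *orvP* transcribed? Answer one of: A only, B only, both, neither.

Condition A:
Diaminopimelate is absent, so YilE is inactive.
Norleucine is absent, so TemD is active.
No repressor is bound and TemD is active, so *bexK* is transcribed.
So BexK is produced and active.
Citrulline is present, so UlmW is inactive.
With repressor BexK bound, *yilY* is not transcribed.
So YilY is not produced.
Mevalonate is present, so FenC is inactive.
With no repressor bound, *fenT* is transcribed.
So FenT is produced and active.
No repressor is bound and FenT is active, so *purV* is transcribed.
So PurV is produced and active.
TemK is produced constitutively and is active.
No repressor is bound and PurV and TemK are active, so *orvP* is transcribed.
→ *orvP* is ON in A.
Condition B:
Diaminopimelate is absent, so YilE is inactive.
Norleucine is absent, so TemD is active.
No repressor is bound and TemD is active, so *bexK* is transcribed.
So BexK is produced and active.
Citrulline is absent, so UlmW is active.
With repressor BexK bound, *yilY* is not transcribed.
So YilY is not produced.
Mevalonate is present, so FenC is inactive.
With no repressor bound, *fenT* is transcribed.
So FenT is produced and active.
No repressor is bound and FenT is active, so *purV* is transcribed.
So PurV is produced and active.
TemK is produced constitutively and is active.
No repressor is bound and PurV and TemK are active, so *orvP* is transcribed.
→ *orvP* is ON in B.

both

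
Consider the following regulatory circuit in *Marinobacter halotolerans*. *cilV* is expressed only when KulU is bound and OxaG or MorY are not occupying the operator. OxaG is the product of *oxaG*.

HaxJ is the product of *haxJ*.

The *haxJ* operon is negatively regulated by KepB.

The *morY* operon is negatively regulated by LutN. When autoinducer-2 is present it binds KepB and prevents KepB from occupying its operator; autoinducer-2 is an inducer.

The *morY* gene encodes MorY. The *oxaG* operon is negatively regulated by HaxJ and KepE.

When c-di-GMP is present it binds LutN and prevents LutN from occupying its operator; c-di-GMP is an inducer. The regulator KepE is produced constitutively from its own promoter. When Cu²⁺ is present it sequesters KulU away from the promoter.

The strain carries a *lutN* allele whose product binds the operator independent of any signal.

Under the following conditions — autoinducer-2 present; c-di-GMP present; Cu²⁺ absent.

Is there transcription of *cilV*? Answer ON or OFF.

Autoinducer-2 is present, so KepB is inactive.
With no repressor bound, *haxJ* is transcribed.
So HaxJ is produced and active.
KepE is produced constitutively and is active.
With repressor HaxJ bound, *oxaG* is not transcribed.
So OxaG is not produced.
LutN is constitutively active in this strain.
With repressor LutN bound, *morY* is not transcribed.
So MorY is not produced.
Cu²⁺ is absent, so KulU is active.
No repressor is bound and KulU is active, so *cilV* is transcribed.

ON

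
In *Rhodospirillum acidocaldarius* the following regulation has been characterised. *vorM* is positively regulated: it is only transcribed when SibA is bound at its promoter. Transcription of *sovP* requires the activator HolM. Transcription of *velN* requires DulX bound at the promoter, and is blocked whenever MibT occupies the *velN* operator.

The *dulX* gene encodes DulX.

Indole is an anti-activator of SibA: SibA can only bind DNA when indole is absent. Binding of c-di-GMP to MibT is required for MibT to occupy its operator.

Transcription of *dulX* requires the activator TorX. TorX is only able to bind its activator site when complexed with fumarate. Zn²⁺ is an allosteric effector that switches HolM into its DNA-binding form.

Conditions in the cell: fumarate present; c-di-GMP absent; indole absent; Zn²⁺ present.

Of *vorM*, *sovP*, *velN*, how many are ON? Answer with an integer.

3

Indole is absent, so SibA is active.
No repressor is bound and SibA is active, so *vorM* is transcribed.
→ *vorM* is ON.
Zn²⁺ is present, so HolM is active.
No repressor is bound and HolM is active, so *sovP* is transcribed.
→ *sovP* is ON.
c-di-GMP is absent, so MibT is inactive.
Fumarate is present, so TorX is active.
No repressor is bound and TorX is active, so *dulX* is transcribed.
So DulX is produced and active.
No repressor is bound and DulX is active, so *velN* is transcribed.
→ *velN* is ON.
3 of the 3 genes are transcribed.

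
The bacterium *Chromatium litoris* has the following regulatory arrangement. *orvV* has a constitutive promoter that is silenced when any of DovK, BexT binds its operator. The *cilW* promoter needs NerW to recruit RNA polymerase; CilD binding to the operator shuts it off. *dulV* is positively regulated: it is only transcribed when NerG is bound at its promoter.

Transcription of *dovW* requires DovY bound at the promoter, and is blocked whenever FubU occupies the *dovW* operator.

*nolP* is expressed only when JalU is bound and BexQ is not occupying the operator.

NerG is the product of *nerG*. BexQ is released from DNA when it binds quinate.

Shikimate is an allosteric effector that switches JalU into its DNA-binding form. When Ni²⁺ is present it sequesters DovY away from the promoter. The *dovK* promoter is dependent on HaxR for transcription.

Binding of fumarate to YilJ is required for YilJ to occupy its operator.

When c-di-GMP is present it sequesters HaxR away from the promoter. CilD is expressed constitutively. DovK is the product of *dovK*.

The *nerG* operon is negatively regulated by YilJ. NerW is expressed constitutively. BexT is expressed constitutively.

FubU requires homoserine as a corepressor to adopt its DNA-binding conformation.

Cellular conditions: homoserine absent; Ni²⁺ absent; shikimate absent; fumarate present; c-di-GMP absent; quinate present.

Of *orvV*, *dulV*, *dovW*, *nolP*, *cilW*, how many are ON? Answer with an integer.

c-di-GMP is absent, so HaxR is active.
No repressor is bound and HaxR is active, so *dovK* is transcribed.
So DovK is produced and active.
BexT is produced constitutively and is active.
With repressor DovK bound, *orvV* is not transcribed.
→ *orvV* is OFF.
Fumarate is present, so YilJ is active.
With repressor YilJ bound, *nerG* is not transcribed.
So NerG is not produced.
Required activator NerG is absent, so *dulV* is not transcribed.
→ *dulV* is OFF.
Ni²⁺ is absent, so DovY is active.
Homoserine is absent, so FubU is inactive.
No repressor is bound and DovY is active, so *dovW* is transcribed.
→ *dovW* is ON.
Shikimate is absent, so JalU is inactive.
Quinate is present, so BexQ is inactive.
Required activator JalU is absent, so *nolP* is not transcribed.
→ *nolP* is OFF.
NerW is produced constitutively and is active.
CilD is produced constitutively and is active.
With repressor CilD bound, *cilW* is not transcribed.
→ *cilW* is OFF.
1 of the 5 genes is transcribed.

1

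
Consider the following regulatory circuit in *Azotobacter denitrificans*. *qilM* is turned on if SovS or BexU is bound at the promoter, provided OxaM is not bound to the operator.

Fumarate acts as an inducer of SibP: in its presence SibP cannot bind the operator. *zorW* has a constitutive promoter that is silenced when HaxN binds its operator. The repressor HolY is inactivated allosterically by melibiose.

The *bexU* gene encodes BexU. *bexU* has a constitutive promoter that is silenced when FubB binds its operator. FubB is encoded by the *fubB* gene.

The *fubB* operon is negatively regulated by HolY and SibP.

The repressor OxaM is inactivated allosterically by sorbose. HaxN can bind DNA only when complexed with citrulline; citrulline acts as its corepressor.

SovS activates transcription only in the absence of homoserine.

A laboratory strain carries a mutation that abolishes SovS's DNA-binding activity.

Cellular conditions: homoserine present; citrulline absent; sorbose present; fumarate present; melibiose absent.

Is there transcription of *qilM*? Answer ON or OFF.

ON

SovS is non-functional in this strain, so it has no effect.
Melibiose is absent, so HolY is active.
Fumarate is present, so SibP is inactive.
With repressor HolY bound, *fubB* is not transcribed.
So FubB is not produced.
With no repressor bound, *bexU* is transcribed.
So BexU is produced and active.
Sorbose is present, so OxaM is inactive.
Activator BexU is present, so *qilM* is transcribed.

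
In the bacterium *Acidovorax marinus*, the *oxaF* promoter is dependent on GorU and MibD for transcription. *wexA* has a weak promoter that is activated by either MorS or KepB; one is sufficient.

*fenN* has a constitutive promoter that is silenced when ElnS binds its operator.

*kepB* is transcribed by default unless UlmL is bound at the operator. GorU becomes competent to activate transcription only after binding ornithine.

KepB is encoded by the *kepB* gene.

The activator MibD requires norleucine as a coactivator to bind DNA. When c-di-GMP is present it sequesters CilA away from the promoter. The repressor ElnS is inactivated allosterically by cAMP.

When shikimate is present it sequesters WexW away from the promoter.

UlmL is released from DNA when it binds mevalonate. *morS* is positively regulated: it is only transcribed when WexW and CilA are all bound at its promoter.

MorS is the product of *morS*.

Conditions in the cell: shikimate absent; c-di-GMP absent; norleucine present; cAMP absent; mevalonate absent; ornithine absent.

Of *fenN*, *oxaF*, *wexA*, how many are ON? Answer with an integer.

1

cAMP is absent, so ElnS is active.
With repressor ElnS bound, *fenN* is not transcribed.
→ *fenN* is OFF.
Ornithine is absent, so GorU is inactive.
Norleucine is present, so MibD is active.
Required activator GorU is absent, so *oxaF* is not transcribed.
→ *oxaF* is OFF.
Shikimate is absent, so WexW is active.
c-di-GMP is absent, so CilA is active.
No repressor is bound and WexW and CilA are active, so *morS* is transcribed.
So MorS is produced and active.
Mevalonate is absent, so UlmL is active.
With repressor UlmL bound, *kepB* is not transcribed.
So KepB is not produced.
Activator MorS is present, so *wexA* is transcribed.
→ *wexA* is ON.
1 of the 3 genes is transcribed.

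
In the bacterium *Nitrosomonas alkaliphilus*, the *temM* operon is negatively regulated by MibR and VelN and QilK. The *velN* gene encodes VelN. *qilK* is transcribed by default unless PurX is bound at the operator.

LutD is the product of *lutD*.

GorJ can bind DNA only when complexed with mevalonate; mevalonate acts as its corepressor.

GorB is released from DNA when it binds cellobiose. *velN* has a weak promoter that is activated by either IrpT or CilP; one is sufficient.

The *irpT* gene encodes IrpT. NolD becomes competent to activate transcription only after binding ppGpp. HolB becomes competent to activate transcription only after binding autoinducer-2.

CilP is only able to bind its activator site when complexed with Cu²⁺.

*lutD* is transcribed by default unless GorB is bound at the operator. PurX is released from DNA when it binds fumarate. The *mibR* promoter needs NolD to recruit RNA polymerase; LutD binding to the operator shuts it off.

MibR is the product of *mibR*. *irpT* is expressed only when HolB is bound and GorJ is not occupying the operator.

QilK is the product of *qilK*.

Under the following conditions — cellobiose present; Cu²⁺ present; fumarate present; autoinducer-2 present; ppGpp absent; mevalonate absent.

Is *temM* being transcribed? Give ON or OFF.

OFF

ppGpp is absent, so NolD is inactive.
Cellobiose is present, so GorB is inactive.
With no repressor bound, *lutD* is transcribed.
So LutD is produced and active.
With repressor LutD bound, *mibR* is not transcribed.
So MibR is not produced.
Mevalonate is absent, so GorJ is inactive.
Autoinducer-2 is present, so HolB is active.
No repressor is bound and HolB is active, so *irpT* is transcribed.
So IrpT is produced and active.
Cu²⁺ is present, so CilP is active.
Activator IrpT is present, so *velN* is transcribed.
So VelN is produced and active.
Fumarate is present, so PurX is inactive.
With no repressor bound, *qilK* is transcribed.
So QilK is produced and active.
With repressor VelN bound, *temM* is not transcribed.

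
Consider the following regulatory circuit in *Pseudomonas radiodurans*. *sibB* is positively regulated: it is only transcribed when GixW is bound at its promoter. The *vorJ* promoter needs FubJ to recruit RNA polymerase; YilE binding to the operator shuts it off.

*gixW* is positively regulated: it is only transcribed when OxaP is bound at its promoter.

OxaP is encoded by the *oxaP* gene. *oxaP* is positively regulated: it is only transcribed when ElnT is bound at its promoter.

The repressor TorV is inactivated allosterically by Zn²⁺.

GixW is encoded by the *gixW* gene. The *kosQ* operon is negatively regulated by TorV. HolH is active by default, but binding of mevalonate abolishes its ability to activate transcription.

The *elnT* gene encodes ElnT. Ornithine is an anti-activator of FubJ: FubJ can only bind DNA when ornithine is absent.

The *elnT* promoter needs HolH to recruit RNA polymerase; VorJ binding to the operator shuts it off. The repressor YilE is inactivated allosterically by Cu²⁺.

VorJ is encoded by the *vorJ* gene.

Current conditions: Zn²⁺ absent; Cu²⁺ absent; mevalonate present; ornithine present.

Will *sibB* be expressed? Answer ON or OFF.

OFF

Ornithine is present, so FubJ is inactive.
Cu²⁺ is absent, so YilE is active.
With repressor YilE bound, *vorJ* is not transcribed.
So VorJ is not produced.
Mevalonate is present, so HolH is inactive.
Required activator HolH is absent, so *elnT* is not transcribed.
So ElnT is not produced.
Required activator ElnT is absent, so *oxaP* is not transcribed.
So OxaP is not produced.
Required activator OxaP is absent, so *gixW* is not transcribed.
So GixW is not produced.
Required activator GixW is absent, so *sibB* is not transcribed.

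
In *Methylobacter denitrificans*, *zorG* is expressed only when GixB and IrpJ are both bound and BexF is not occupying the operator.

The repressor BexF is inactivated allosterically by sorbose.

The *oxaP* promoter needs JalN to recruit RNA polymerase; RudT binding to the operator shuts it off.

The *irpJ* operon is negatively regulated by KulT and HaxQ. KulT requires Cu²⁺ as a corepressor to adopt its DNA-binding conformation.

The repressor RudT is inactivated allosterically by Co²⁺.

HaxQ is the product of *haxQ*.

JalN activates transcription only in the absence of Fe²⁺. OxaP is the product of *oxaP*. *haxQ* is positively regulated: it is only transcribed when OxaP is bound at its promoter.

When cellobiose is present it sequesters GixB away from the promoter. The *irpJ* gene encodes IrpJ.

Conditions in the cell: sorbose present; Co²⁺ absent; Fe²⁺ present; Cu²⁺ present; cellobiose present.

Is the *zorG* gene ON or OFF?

Cellobiose is present, so GixB is inactive.
Cu²⁺ is present, so KulT is active.
Fe²⁺ is present, so JalN is inactive.
Co²⁺ is absent, so RudT is active.
With repressor RudT bound, *oxaP* is not transcribed.
So OxaP is not produced.
Required activator OxaP is absent, so *haxQ* is not transcribed.
So HaxQ is not produced.
With repressor KulT bound, *irpJ* is not transcribed.
So IrpJ is not produced.
Sorbose is present, so BexF is inactive.
Required activator GixB is absent, so *zorG* is not transcribed.

OFF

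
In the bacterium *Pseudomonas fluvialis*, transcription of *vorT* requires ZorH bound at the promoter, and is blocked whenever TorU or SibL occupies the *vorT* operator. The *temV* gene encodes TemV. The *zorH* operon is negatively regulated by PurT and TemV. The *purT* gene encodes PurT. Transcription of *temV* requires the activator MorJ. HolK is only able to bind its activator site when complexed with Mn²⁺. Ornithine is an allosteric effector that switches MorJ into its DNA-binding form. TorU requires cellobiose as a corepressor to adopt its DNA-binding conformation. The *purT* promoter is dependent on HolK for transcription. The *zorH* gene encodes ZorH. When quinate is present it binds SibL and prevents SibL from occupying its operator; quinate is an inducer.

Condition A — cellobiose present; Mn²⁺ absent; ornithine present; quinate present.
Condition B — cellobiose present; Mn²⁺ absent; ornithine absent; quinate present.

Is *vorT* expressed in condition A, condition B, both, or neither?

Condition A:
Cellobiose is present, so TorU is active.
Mn²⁺ is absent, so HolK is inactive.
Required activator HolK is absent, so *purT* is not transcribed.
So PurT is not produced.
Ornithine is present, so MorJ is active.
No repressor is bound and MorJ is active, so *temV* is transcribed.
So TemV is produced and active.
With repressor TemV bound, *zorH* is not transcribed.
So ZorH is not produced.
Quinate is present, so SibL is inactive.
With repressor TorU bound, *vorT* is not transcribed.
→ *vorT* is OFF in A.
Condition B:
Cellobiose is present, so TorU is active.
Mn²⁺ is absent, so HolK is inactive.
Required activator HolK is absent, so *purT* is not transcribed.
So PurT is not produced.
Ornithine is absent, so MorJ is inactive.
Required activator MorJ is absent, so *temV* is not transcribed.
So TemV is not produced.
With no repressor bound, *zorH* is transcribed.
So ZorH is produced and active.
Quinate is present, so SibL is inactive.
With repressor TorU bound, *vorT* is not transcribed.
→ *vorT* is OFF in B.

neither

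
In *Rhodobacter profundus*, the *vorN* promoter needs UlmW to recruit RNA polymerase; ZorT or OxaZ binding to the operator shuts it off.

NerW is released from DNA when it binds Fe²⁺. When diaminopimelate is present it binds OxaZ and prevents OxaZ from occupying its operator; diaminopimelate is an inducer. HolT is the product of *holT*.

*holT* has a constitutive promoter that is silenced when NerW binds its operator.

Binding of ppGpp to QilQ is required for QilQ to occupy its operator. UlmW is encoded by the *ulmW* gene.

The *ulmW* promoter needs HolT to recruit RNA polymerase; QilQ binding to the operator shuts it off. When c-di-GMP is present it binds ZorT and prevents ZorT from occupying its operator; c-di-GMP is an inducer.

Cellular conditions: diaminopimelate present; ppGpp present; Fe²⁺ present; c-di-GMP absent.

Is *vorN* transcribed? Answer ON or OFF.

ppGpp is present, so QilQ is active.
Fe²⁺ is present, so NerW is inactive.
With no repressor bound, *holT* is transcribed.
So HolT is produced and active.
With repressor QilQ bound, *ulmW* is not transcribed.
So UlmW is not produced.
c-di-GMP is absent, so ZorT is active.
Diaminopimelate is present, so OxaZ is inactive.
With repressor ZorT bound, *vorN* is not transcribed.

OFF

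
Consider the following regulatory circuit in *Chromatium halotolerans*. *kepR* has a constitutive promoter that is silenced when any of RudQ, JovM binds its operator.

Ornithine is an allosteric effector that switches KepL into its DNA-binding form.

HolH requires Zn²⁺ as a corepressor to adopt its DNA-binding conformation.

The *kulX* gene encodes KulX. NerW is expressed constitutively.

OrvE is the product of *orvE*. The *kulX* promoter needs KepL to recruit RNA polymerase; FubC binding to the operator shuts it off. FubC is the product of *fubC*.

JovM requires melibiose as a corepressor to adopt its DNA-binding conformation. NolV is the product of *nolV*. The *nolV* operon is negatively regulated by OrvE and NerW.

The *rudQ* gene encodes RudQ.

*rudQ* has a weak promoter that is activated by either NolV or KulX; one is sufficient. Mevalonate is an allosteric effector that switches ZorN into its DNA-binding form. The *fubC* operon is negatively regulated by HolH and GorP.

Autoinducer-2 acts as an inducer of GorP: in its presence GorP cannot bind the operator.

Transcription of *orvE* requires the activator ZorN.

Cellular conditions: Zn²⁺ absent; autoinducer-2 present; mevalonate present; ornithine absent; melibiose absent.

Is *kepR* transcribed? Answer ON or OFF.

Mevalonate is present, so ZorN is active.
No repressor is bound and ZorN is active, so *orvE* is transcribed.
So OrvE is produced and active.
NerW is produced constitutively and is active.
With repressor OrvE bound, *nolV* is not transcribed.
So NolV is not produced.
Zn²⁺ is absent, so HolH is inactive.
Autoinducer-2 is present, so GorP is inactive.
With no repressor bound, *fubC* is transcribed.
So FubC is produced and active.
Ornithine is absent, so KepL is inactive.
With repressor FubC bound, *kulX* is not transcribed.
So KulX is not produced.
No activator is available at the *rudQ* promoter, so *rudQ* is not transcribed.
So RudQ is not produced.
Melibiose is absent, so JovM is inactive.
With no repressor bound, *kepR* is transcribed.

ON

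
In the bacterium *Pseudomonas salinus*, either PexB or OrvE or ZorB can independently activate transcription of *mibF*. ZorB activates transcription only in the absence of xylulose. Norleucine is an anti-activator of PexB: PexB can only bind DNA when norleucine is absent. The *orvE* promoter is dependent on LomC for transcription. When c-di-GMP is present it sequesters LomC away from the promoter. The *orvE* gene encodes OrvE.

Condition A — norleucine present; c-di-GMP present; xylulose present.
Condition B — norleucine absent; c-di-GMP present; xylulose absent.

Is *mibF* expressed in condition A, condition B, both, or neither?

Condition A:
Norleucine is present, so PexB is inactive.
c-di-GMP is present, so LomC is inactive.
Required activator LomC is absent, so *orvE* is not transcribed.
So OrvE is not produced.
Xylulose is present, so ZorB is inactive.
No activator is available at the *mibF* promoter, so *mibF* is not transcribed.
→ *mibF* is OFF in A.
Condition B:
Norleucine is absent, so PexB is active.
c-di-GMP is present, so LomC is inactive.
Required activator LomC is absent, so *orvE* is not transcribed.
So OrvE is not produced.
Xylulose is absent, so ZorB is active.
Activator PexB is present, so *mibF* is transcribed.
→ *mibF* is ON in B.

B only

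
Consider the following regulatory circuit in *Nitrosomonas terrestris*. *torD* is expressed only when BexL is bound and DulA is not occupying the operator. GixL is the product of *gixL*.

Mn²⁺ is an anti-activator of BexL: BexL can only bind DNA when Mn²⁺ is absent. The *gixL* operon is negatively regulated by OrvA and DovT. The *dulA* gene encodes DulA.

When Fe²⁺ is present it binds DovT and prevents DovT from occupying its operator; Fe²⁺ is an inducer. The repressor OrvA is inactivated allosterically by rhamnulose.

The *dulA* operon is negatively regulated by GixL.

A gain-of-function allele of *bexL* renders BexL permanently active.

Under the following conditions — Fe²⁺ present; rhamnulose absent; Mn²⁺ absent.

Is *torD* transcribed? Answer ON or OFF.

OFF

Rhamnulose is absent, so OrvA is active.
Fe²⁺ is present, so DovT is inactive.
With repressor OrvA bound, *gixL* is not transcribed.
So GixL is not produced.
With no repressor bound, *dulA* is transcribed.
So DulA is produced and active.
BexL is constitutively active in this strain.
With repressor DulA bound, *torD* is not transcribed.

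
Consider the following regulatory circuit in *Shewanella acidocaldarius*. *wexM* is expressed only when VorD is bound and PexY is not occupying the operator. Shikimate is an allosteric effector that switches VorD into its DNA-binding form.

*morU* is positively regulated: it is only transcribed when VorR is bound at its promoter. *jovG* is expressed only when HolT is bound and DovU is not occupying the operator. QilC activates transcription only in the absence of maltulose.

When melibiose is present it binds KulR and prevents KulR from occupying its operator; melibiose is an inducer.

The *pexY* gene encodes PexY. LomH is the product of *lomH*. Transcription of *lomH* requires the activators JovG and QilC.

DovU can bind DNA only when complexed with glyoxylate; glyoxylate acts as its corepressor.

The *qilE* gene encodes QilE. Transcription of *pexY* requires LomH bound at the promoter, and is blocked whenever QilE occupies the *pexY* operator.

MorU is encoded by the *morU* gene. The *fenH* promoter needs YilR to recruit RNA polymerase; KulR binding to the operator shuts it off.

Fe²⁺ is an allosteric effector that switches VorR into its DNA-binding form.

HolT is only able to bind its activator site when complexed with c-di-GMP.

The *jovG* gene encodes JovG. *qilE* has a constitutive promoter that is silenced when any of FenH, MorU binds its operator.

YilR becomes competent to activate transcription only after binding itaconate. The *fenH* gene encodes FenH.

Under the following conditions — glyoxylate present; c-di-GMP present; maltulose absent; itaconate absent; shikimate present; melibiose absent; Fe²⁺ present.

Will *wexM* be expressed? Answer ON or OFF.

ON

Melibiose is absent, so KulR is active.
Itaconate is absent, so YilR is inactive.
With repressor KulR bound, *fenH* is not transcribed.
So FenH is not produced.
Fe²⁺ is present, so VorR is active.
No repressor is bound and VorR is active, so *morU* is transcribed.
So MorU is produced and active.
With repressor MorU bound, *qilE* is not transcribed.
So QilE is not produced.
Glyoxylate is present, so DovU is active.
c-di-GMP is present, so HolT is active.
With repressor DovU bound, *jovG* is not transcribed.
So JovG is not produced.
Maltulose is absent, so QilC is active.
Required activator JovG is absent, so *lomH* is not transcribed.
So LomH is not produced.
Required activator LomH is absent, so *pexY* is not transcribed.
So PexY is not produced.
Shikimate is present, so VorD is active.
No repressor is bound and VorD is active, so *wexM* is transcribed.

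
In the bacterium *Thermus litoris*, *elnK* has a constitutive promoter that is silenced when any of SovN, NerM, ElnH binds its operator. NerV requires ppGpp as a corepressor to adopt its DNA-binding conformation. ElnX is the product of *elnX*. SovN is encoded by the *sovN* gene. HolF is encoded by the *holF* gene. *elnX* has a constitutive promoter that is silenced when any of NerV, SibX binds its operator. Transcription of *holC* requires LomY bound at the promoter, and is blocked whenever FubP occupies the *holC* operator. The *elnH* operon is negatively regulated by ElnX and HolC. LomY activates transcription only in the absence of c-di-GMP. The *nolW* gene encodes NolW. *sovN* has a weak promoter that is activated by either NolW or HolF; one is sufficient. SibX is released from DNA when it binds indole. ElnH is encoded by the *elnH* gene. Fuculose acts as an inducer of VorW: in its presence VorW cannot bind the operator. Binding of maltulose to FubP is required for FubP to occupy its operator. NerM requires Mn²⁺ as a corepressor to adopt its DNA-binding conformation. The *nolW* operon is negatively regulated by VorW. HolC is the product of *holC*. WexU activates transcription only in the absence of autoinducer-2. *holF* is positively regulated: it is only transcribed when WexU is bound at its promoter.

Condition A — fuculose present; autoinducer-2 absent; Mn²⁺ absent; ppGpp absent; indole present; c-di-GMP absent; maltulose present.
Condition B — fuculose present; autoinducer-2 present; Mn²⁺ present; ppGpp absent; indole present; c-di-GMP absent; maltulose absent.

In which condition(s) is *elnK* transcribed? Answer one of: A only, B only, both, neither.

neither

Condition A:
Fuculose is present, so VorW is inactive.
With no repressor bound, *nolW* is transcribed.
So NolW is produced and active.
Autoinducer-2 is absent, so WexU is active.
No repressor is bound and WexU is active, so *holF* is transcribed.
So HolF is produced and active.
Activator NolW is present, so *sovN* is transcribed.
So SovN is produced and active.
Mn²⁺ is absent, so NerM is inactive.
ppGpp is absent, so NerV is inactive.
Indole is present, so SibX is inactive.
With no repressor bound, *elnX* is transcribed.
So ElnX is produced and active.
c-di-GMP is absent, so LomY is active.
Maltulose is present, so FubP is active.
With repressor FubP bound, *holC* is not transcribed.
So HolC is not produced.
With repressor ElnX bound, *elnH* is not transcribed.
So ElnH is not produced.
With repressor SovN bound, *elnK* is not transcribed.
→ *elnK* is OFF in A.
Condition B:
Fuculose is present, so VorW is inactive.
With no repressor bound, *nolW* is transcribed.
So NolW is produced and active.
Autoinducer-2 is present, so WexU is inactive.
Required activator WexU is absent, so *holF* is not transcribed.
So HolF is not produced.
Activator NolW is present, so *sovN* is transcribed.
So SovN is produced and active.
Mn²⁺ is present, so NerM is active.
ppGpp is absent, so NerV is inactive.
Indole is present, so SibX is inactive.
With no repressor bound, *elnX* is transcribed.
So ElnX is produced and active.
c-di-GMP is absent, so LomY is active.
Maltulose is absent, so FubP is inactive.
No repressor is bound and LomY is active, so *holC* is transcribed.
So HolC is produced and active.
With repressor ElnX bound, *elnH* is not transcribed.
So ElnH is not produced.
With repressor SovN bound, *elnK* is not transcribed.
→ *elnK* is OFF in B.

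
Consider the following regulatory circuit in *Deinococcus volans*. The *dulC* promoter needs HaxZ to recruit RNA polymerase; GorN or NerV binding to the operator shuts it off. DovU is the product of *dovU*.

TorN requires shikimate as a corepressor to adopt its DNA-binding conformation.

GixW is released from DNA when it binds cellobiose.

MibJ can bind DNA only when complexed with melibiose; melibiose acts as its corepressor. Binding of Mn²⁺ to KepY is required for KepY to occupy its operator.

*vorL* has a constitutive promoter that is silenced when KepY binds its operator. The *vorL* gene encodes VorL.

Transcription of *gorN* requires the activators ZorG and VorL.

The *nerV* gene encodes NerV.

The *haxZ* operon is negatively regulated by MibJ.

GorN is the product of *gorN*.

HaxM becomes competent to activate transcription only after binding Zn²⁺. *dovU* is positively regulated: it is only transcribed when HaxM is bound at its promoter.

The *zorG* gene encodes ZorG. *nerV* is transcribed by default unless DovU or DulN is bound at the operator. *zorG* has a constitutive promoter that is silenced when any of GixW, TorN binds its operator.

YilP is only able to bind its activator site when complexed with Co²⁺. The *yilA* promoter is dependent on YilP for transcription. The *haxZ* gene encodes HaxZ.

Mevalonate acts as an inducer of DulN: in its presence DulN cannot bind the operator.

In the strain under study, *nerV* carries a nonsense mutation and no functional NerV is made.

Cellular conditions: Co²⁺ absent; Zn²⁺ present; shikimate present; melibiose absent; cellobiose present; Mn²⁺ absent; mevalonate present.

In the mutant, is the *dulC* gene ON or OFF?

Cellobiose is present, so GixW is inactive.
Shikimate is present, so TorN is active.
With repressor TorN bound, *zorG* is not transcribed.
So ZorG is not produced.
Mn²⁺ is absent, so KepY is inactive.
With no repressor bound, *vorL* is transcribed.
So VorL is produced and active.
Required activator ZorG is absent, so *gorN* is not transcribed.
So GorN is not produced.
Melibiose is absent, so MibJ is inactive.
With no repressor bound, *haxZ* is transcribed.
So HaxZ is produced and active.
NerV is non-functional in this strain, so it has no effect.
No repressor is bound and HaxZ is active, so *dulC* is transcribed.

ON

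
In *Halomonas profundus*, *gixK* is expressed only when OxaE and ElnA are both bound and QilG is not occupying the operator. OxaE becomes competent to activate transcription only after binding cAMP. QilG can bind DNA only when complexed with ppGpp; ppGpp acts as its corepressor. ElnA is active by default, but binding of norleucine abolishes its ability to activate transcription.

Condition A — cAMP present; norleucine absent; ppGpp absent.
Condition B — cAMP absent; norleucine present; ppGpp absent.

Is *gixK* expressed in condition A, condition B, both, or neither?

A only

Condition A:
cAMP is present, so OxaE is active.
Norleucine is absent, so ElnA is active.
ppGpp is absent, so QilG is inactive.
No repressor is bound and OxaE and ElnA are active, so *gixK* is transcribed.
→ *gixK* is ON in A.
Condition B:
cAMP is absent, so OxaE is inactive.
Norleucine is present, so ElnA is inactive.
ppGpp is absent, so QilG is inactive.
Required activator OxaE is absent, so *gixK* is not transcribed.
→ *gixK* is OFF in B.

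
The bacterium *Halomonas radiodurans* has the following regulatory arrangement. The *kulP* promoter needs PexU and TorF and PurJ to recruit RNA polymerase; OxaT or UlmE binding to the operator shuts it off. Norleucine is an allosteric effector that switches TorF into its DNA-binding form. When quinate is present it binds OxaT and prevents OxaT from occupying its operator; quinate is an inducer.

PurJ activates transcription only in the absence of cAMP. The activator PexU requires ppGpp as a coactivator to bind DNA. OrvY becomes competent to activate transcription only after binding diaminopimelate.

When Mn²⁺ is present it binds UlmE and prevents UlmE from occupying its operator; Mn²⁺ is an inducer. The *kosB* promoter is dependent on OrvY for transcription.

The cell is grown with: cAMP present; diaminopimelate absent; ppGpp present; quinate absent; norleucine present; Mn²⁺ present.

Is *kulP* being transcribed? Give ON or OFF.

OFF

ppGpp is present, so PexU is active.
Quinate is absent, so OxaT is active.
Norleucine is present, so TorF is active.
cAMP is present, so PurJ is inactive.
Mn²⁺ is present, so UlmE is inactive.
With repressor OxaT bound, *kulP* is not transcribed.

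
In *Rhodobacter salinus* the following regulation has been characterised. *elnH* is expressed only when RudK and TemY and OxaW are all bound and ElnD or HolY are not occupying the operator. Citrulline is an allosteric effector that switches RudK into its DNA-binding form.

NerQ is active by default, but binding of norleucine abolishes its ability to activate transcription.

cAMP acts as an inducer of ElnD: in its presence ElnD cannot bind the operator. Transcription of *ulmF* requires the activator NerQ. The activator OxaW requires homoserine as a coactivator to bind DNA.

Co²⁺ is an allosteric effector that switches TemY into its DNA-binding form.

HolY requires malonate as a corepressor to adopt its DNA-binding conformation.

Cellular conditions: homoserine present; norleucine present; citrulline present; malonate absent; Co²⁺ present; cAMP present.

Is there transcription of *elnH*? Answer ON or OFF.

Citrulline is present, so RudK is active.
cAMP is present, so ElnD is inactive.
Malonate is absent, so HolY is inactive.
Co²⁺ is present, so TemY is active.
Homoserine is present, so OxaW is active.
No repressor is bound and RudK and TemY and OxaW are active, so *elnH* is transcribed.

ON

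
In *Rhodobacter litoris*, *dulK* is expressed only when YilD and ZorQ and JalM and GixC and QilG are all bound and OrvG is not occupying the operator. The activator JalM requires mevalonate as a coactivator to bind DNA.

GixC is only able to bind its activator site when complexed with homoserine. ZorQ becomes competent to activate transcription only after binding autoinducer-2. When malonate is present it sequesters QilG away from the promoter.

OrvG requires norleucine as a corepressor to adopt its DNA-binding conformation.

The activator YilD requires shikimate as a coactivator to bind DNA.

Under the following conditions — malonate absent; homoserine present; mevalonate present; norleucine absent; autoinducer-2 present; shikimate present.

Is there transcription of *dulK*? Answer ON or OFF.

Shikimate is present, so YilD is active.
Autoinducer-2 is present, so ZorQ is active.
Mevalonate is present, so JalM is active.
Norleucine is absent, so OrvG is inactive.
Homoserine is present, so GixC is active.
Malonate is absent, so QilG is active.
No repressor is bound and YilD and ZorQ and JalM and GixC and QilG are active, so *dulK* is transcribed.

ON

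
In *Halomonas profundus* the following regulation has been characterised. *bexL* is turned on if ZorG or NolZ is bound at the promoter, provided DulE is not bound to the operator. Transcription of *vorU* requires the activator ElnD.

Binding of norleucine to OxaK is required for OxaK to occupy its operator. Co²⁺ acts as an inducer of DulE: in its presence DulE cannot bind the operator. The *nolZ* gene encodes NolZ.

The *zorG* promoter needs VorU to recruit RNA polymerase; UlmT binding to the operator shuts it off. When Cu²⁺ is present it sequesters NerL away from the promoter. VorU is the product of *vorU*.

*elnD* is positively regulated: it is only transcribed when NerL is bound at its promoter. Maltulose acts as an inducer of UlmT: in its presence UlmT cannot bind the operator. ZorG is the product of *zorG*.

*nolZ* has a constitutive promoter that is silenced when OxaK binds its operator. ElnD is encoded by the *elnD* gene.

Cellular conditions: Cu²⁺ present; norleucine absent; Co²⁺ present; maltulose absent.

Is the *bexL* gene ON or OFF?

ON

Co²⁺ is present, so DulE is inactive.
Cu²⁺ is present, so NerL is inactive.
Required activator NerL is absent, so *elnD* is not transcribed.
So ElnD is not produced.
Required activator ElnD is absent, so *vorU* is not transcribed.
So VorU is not produced.
Maltulose is absent, so UlmT is active.
With repressor UlmT bound, *zorG* is not transcribed.
So ZorG is not produced.
Norleucine is absent, so OxaK is inactive.
With no repressor bound, *nolZ* is transcribed.
So NolZ is produced and active.
Activator NolZ is present, so *bexL* is transcribed.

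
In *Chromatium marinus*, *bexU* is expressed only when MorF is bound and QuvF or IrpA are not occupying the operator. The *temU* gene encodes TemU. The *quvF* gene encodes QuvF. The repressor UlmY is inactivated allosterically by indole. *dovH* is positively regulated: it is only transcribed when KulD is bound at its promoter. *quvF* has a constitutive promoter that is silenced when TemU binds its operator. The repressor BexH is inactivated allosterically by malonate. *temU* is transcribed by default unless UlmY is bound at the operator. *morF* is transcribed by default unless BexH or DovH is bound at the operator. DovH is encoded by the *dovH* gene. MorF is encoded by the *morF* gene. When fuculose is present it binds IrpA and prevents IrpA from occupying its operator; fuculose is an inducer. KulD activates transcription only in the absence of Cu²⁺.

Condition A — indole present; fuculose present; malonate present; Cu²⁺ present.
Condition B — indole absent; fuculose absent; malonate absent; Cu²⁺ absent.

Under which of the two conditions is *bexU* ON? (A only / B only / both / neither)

A only

Condition A:
Indole is present, so UlmY is inactive.
With no repressor bound, *temU* is transcribed.
So TemU is produced and active.
With repressor TemU bound, *quvF* is not transcribed.
So QuvF is not produced.
Fuculose is present, so IrpA is inactive.
Malonate is present, so BexH is inactive.
Cu²⁺ is present, so KulD is inactive.
Required activator KulD is absent, so *dovH* is not transcribed.
So DovH is not produced.
With no repressor bound, *morF* is transcribed.
So MorF is produced and active.
No repressor is bound and MorF is active, so *bexU* is transcribed.
→ *bexU* is ON in A.
Condition B:
Indole is absent, so UlmY is active.
With repressor UlmY bound, *temU* is not transcribed.
So TemU is not produced.
With no repressor bound, *quvF* is transcribed.
So QuvF is produced and active.
Fuculose is absent, so IrpA is active.
Malonate is absent, so BexH is active.
Cu²⁺ is absent, so KulD is active.
No repressor is bound and KulD is active, so *dovH* is transcribed.
So DovH is produced and active.
With repressor BexH bound, *morF* is not transcribed.
So MorF is not produced.
With repressor QuvF bound, *bexU* is not transcribed.
→ *bexU* is OFF in B.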